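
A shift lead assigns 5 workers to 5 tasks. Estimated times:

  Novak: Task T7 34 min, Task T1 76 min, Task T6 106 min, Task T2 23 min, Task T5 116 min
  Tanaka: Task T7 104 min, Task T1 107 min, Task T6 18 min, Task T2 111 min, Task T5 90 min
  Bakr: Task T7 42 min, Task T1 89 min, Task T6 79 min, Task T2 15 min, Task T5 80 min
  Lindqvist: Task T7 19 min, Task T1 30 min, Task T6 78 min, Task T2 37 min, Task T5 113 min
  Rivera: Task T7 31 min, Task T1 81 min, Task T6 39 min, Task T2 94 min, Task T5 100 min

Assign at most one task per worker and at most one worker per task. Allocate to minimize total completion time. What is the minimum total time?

Min total: 182 min

Optimal: Novak→Task T2 (23 min), Tanaka→Task T6 (18 min), Bakr→Task T5 (80 min), Lindqvist→Task T1 (30 min), Rivera→Task T7 (31 min) — total 23+18+80+30+31 = 182 min.
Min-entry greedy (repeatedly take the single cheapest remaining cell) gives 228 min, worse by 46.
Next-best assignment: Novak→Task T7, Tanaka→Task T6, Bakr→Task T2, Lindqvist→Task T1, Rivera→Task T5 = 197 min.
Checked against all permutations: 182 min is optimal.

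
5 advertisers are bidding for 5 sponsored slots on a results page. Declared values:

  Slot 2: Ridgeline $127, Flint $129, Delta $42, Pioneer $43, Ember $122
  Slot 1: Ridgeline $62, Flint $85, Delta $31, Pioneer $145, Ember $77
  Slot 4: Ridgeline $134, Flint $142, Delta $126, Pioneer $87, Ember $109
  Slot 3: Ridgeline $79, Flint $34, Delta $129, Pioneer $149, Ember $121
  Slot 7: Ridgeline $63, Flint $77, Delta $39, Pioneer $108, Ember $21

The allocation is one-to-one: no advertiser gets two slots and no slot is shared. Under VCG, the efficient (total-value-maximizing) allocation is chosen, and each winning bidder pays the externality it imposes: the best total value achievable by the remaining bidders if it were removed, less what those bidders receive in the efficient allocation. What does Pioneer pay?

Efficient allocation: Ridgeline→Slot 4 ($134), Flint→Slot 7 ($77), Delta→Slot 3 ($129), Pioneer→Slot 1 ($145), Ember→Slot 2 ($122); total welfare W = $607.
Pioneer receives Slot 1 at value $145, so the others get W − 145 = $462.
Without Pioneer: best allocation of the remaining 4 bidders over all 5 slots is Ridgeline→Slot 2 ($127), Flint→Slot 4 ($142), Delta→Slot 3 ($129), Ember→Slot 1 ($77), total $475.
VCG payment = (others' best without Pioneer) − (others' welfare with Pioneer) = 475 − 462 = $13.

Pioneer pays $13.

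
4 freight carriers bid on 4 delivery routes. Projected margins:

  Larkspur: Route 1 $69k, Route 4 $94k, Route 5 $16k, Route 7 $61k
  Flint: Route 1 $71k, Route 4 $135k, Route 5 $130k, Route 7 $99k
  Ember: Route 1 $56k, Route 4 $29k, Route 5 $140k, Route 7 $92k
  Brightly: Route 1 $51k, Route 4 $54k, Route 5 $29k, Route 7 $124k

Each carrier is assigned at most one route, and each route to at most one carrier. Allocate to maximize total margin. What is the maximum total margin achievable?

Max total: $468k

Optimal: Larkspur→Route 1 ($69k), Flint→Route 4 ($135k), Ember→Route 5 ($140k), Brightly→Route 7 ($124k) — total 69+135+140+124 = $468k.
Column-greedy (each route in turn goes to its best remaining carrier) gives $429k, worse by 39.
Checked against all permutations: $468k is optimal.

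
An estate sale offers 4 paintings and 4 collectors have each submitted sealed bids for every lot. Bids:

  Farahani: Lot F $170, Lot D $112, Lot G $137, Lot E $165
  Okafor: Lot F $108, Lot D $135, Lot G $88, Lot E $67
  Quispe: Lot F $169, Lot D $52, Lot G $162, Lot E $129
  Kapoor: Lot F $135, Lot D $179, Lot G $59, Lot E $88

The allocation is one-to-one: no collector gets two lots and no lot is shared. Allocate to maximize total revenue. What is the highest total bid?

Treat this as an assignment problem: match each collector to one lot.
Optimal: Farahani→Lot E ($165), Okafor→Lot F ($108), Quispe→Lot G ($162), Kapoor→Lot D ($179) — total 165+108+162+179 = $614.
Column-greedy (each lot in turn goes to its best remaining collector) gives $578, worse by 36.
Swapping Okafor↔Farahani (Okafor→Lot E $67, Farahani→Lot F $170) loses 36.

Max total: $614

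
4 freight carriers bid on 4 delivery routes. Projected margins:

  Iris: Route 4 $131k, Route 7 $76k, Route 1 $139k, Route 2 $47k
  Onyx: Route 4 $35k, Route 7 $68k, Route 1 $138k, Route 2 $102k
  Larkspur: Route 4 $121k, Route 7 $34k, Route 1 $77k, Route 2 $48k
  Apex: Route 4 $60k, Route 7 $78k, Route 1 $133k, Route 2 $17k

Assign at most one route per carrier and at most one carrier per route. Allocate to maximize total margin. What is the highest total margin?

Optimal: Iris→Route 1 ($139k), Onyx→Route 2 ($102k), Larkspur→Route 4 ($121k), Apex→Route 7 ($78k) — total 139+102+121+78 = $440k.
Column-greedy (each route in turn goes to its best remaining carrier) gives $395k, worse by 45.
Next-best assignment: Iris→Route 7, Onyx→Route 2, Larkspur→Route 4, Apex→Route 1 = $432k.
Swapping Apex↔Onyx (Apex→Route 2 $17k, Onyx→Route 7 $68k) loses 95.
No other one-to-one assignment exceeds $440k.

Max total: $440k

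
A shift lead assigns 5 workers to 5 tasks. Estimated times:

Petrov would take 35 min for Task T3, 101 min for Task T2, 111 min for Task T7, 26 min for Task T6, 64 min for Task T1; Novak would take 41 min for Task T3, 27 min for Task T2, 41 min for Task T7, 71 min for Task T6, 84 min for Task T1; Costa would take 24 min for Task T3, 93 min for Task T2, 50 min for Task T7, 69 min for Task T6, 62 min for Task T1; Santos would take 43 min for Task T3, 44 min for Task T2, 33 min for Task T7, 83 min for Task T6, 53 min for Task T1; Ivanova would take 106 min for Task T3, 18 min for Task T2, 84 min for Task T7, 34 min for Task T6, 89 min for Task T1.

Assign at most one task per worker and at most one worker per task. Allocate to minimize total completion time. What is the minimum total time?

Treat this as an assignment problem: match each worker to one task.
Optimal: Petrov→Task T6 (26 min), Novak→Task T7 (41 min), Costa→Task T3 (24 min), Santos→Task T1 (53 min), Ivanova→Task T2 (18 min) — total 26+41+24+53+18 = 162 min.

Min total: 162 min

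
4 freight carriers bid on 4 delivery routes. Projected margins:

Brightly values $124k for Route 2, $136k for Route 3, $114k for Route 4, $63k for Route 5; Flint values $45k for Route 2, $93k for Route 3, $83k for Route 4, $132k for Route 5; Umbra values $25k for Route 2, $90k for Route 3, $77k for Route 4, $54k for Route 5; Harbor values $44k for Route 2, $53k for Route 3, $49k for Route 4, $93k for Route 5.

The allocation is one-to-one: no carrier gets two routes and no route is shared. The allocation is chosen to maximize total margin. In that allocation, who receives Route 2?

Optimal: Brightly→Route 2 ($124k), Flint→Route 5 ($132k), Umbra→Route 3 ($90k), Harbor→Route 4 ($49k) — total 124+132+90+49 = $395k.
Row-greedy (each carrier in turn takes its best remaining route) gives $389k, worse by 6.
Next-best assignment: Brightly→Route 2, Flint→Route 4, Umbra→Route 3, Harbor→Route 5 = $390k.
Swapping Flint↔Brightly (Flint→Route 2 $45k, Brightly→Route 5 $63k) loses 148.
Brightly's own top route is Route 3 ($136k), but forcing Brightly→Route 3 and reassigning the rest optimally gives only $389k — worse by 6.

Brightly receives Route 2.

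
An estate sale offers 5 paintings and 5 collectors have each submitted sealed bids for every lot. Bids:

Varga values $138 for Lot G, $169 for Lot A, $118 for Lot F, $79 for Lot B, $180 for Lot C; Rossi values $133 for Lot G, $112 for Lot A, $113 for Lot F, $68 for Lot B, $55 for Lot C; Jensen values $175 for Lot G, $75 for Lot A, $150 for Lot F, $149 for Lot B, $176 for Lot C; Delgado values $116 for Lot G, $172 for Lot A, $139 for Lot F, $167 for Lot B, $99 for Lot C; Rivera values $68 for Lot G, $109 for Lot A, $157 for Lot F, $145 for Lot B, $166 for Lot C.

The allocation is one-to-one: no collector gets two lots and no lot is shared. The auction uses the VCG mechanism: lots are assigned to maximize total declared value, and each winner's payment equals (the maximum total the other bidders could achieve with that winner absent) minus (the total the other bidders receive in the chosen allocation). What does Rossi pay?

Efficient allocation: Varga→Lot A ($169), Rossi→Lot G ($133), Jensen→Lot C ($176), Delgado→Lot B ($167), Rivera→Lot F ($157); total welfare W = $802.
Rossi receives Lot G at value $133, so the others get W − 133 = $669.
Without Rossi: best allocation of the remaining 4 bidders over all 5 lots is Varga→Lot C ($180), Jensen→Lot G ($175), Delgado→Lot A ($172), Rivera→Lot F ($157), total $684.
VCG payment = (others' best without Rossi) − (others' welfare with Rossi) = 684 − 669 = $15.

Rossi pays $15.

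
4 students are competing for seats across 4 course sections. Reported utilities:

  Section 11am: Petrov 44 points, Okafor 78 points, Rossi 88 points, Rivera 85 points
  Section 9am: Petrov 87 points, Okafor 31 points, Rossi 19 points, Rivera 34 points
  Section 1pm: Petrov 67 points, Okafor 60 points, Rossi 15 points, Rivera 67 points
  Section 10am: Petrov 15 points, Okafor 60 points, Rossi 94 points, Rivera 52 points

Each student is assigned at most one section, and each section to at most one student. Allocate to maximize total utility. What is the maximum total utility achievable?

Max total: 326 points

This is a one-to-one assignment (maximum-weight bipartite matching).
Optimal: Petrov→Section 9am (87 points), Okafor→Section 11am (78 points), Rossi→Section 10am (94 points), Rivera→Section 1pm (67 points) — total 87+78+94+67 = 326 points.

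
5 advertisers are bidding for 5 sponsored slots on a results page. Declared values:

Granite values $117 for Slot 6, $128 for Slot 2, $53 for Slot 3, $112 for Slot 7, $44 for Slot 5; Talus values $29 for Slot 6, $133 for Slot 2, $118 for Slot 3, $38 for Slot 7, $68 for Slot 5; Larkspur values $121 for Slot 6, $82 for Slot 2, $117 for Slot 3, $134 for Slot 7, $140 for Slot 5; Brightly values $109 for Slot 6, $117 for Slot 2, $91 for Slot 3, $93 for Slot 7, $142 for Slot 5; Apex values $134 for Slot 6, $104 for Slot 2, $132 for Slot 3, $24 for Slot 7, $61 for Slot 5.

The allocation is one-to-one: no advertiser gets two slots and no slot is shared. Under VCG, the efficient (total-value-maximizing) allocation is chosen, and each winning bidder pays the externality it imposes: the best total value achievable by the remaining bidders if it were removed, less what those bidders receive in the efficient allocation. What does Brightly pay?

Efficient allocation: Granite→Slot 6 ($117), Talus→Slot 2 ($133), Larkspur→Slot 7 ($134), Brightly→Slot 5 ($142), Apex→Slot 3 ($132); total welfare W = $658.
Brightly receives Slot 5 at value $142, so the others get W − 142 = $516.
Without Brightly: best allocation of the remaining 4 bidders over all 5 slots is Granite→Slot 6 ($117), Talus→Slot 2 ($133), Larkspur→Slot 5 ($140), Apex→Slot 3 ($132), total $522.
VCG payment = (others' best without Brightly) − (others' welfare with Brightly) = 522 − 516 = $6.

Brightly pays $6.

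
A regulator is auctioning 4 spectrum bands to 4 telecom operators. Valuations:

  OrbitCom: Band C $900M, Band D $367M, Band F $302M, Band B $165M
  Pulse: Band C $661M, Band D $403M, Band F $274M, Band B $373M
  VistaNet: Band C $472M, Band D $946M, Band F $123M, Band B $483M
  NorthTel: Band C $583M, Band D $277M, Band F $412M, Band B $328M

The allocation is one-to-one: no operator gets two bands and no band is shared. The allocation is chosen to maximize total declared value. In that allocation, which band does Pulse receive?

Optimal: OrbitCom→Band C ($900M), Pulse→Band B ($373M), VistaNet→Band D ($946M), NorthTel→Band F ($412M) — total 900+373+946+412 = $2631M.
Row-greedy (each operator in turn takes its best remaining band) gives $2198M, worse by 433.
Next-best assignment: OrbitCom→Band C, Pulse→Band F, VistaNet→Band D, NorthTel→Band B = $2448M.
Pulse's own top band is Band C ($661M), but forcing Pulse→Band C and reassigning the rest optimally gives only $2237M — worse by 394.

Pulse receives Band B.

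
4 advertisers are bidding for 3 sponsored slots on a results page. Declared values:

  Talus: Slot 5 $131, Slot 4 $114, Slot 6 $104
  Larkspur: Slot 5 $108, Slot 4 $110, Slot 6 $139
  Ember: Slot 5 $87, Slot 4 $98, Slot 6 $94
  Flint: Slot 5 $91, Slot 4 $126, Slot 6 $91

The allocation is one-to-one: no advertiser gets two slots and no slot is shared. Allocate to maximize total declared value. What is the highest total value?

Optimal: Talus→Slot 5 ($131), Flint→Slot 4 ($126), Larkspur→Slot 6 ($139) — total 131+126+139 = $396.
Row-greedy (each advertiser in turn takes its best remaining slot) gives $368, worse by 28.
Next-best assignment: Talus→Slot 5, Ember→Slot 4, Larkspur→Slot 6 = $368.

Maximum total: $396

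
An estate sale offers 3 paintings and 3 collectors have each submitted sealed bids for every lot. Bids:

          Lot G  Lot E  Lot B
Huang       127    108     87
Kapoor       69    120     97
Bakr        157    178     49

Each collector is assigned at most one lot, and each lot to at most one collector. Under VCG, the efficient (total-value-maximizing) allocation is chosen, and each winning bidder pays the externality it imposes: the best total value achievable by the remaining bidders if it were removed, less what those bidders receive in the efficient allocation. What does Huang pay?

Efficient allocation: Huang→Lot G ($127), Kapoor→Lot B ($97), Bakr→Lot E ($178); total welfare W = $402.
Huang receives Lot G at value $127, so the others get W − 127 = $275.
Without Huang: best allocation of the remaining 2 bidders over all 3 lots is Kapoor→Lot E ($120), Bakr→Lot G ($157), total $277.
VCG payment = (others' best without Huang) − (others' welfare with Huang) = 277 − 275 = $2.

Huang pays $2.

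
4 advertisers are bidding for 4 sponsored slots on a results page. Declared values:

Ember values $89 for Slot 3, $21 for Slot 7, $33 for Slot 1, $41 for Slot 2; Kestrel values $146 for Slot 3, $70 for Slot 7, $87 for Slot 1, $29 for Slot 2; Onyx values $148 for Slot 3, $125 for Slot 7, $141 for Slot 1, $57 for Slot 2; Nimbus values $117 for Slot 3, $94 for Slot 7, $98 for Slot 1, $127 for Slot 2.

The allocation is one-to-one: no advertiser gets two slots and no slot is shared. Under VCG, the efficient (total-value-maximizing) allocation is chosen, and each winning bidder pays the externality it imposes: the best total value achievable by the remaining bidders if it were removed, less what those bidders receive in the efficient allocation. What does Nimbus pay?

Efficient allocation: Ember→Slot 7 ($21), Kestrel→Slot 3 ($146), Onyx→Slot 1 ($141), Nimbus→Slot 2 ($127); total welfare W = $435.
Nimbus receives Slot 2 at value $127, so the others get W − 127 = $308.
Without Nimbus: best allocation of the remaining 3 bidders over all 4 slots is Ember→Slot 2 ($41), Kestrel→Slot 3 ($146), Onyx→Slot 1 ($141), total $328.
VCG payment = (others' best without Nimbus) − (others' welfare with Nimbus) = 328 − 308 = $20.

Nimbus pays $20.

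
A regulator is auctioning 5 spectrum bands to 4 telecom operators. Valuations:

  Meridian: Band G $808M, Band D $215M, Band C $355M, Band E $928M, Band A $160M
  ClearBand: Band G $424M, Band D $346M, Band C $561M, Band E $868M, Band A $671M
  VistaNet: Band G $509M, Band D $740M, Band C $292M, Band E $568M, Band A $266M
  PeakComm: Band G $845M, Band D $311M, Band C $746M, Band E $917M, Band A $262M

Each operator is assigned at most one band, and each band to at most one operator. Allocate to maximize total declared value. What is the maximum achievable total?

Maximum total: $3184M

Treat this as an assignment problem: match each operator to one band.
Optimal: Meridian→Band E ($928M), ClearBand→Band A ($671M), VistaNet→Band D ($740M), PeakComm→Band G ($845M) — total 928+671+740+845 = $3184M.
Column-greedy (each band in turn goes to its best remaining operator) gives $3074M, worse by 110.
Next-best assignment: Meridian→Band G, ClearBand→Band E, VistaNet→Band D, PeakComm→Band C = $3162M.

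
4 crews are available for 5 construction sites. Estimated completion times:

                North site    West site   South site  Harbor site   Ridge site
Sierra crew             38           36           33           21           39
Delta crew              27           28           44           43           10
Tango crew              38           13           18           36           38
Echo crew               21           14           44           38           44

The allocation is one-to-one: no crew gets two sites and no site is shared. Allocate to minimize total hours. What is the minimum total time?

Minimum total: 63 hours

Treat this as an assignment problem: match each crew to one site.
Optimal: Sierra crew→Harbor site (21 hours), Delta crew→Ridge site (10 hours), Tango crew→South site (18 hours), Echo crew→West site (14 hours) — total 21+10+18+14 = 63 hours.
Swapping Sierra crew↔Echo crew (Sierra crew→West site 36 hours, Echo crew→Harbor site 38 hours) adds 39.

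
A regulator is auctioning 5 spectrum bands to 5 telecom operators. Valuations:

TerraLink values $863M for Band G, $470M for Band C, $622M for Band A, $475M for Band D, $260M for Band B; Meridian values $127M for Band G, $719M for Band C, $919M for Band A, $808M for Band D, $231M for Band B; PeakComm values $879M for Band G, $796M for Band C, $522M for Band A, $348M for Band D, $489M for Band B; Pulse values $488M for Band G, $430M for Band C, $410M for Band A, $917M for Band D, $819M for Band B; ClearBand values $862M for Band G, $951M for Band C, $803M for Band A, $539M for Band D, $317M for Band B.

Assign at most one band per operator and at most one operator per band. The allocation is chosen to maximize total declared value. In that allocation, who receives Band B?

Optimal: TerraLink→Band G ($863M), Meridian→Band A ($919M), PeakComm→Band B ($489M), Pulse→Band D ($917M), ClearBand→Band C ($951M) — total 863+919+489+917+951 = $4139M.
Row-greedy (each operator in turn takes its best remaining band) gives $3812M, worse by 327.
Swapping PeakComm↔TerraLink (PeakComm→Band G $879M, TerraLink→Band B $260M) loses 213.
Checked against all permutations: $4139M is optimal.
PeakComm's own top band is Band G ($879M), but forcing PeakComm→Band G and reassigning the rest optimally gives only $4079M — worse by 60.

PeakComm receives Band B.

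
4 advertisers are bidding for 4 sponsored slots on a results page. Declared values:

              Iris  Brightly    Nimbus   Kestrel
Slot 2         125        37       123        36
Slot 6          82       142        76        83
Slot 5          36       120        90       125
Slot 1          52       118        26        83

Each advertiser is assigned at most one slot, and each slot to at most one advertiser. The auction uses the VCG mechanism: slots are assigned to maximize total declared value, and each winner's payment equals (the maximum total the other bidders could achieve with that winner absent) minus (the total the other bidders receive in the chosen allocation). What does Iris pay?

Efficient allocation: Iris→Slot 6 ($82), Brightly→Slot 1 ($118), Nimbus→Slot 2 ($123), Kestrel→Slot 5 ($125); total welfare W = $448.
Iris receives Slot 6 at value $82, so the others get W − 82 = $366.
Without Iris: best allocation of the remaining 3 bidders over all 4 slots is Brightly→Slot 6 ($142), Nimbus→Slot 2 ($123), Kestrel→Slot 5 ($125), total $390.
VCG payment = (others' best without Iris) − (others' welfare with Iris) = 390 − 366 = $24.

Iris pays $24.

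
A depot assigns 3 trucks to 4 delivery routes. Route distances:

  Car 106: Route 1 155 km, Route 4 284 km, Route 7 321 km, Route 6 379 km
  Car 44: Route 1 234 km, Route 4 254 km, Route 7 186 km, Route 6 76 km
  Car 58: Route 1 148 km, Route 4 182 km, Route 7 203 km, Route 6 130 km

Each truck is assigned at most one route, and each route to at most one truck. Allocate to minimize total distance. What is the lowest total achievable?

Minimum total: 413 km

Optimal: Car 106→Route 1 (155 km), Car 44→Route 6 (76 km), Car 58→Route 4 (182 km) — total 155+76+182 = 413 km.
No other one-to-one assignment undercuts 413 km.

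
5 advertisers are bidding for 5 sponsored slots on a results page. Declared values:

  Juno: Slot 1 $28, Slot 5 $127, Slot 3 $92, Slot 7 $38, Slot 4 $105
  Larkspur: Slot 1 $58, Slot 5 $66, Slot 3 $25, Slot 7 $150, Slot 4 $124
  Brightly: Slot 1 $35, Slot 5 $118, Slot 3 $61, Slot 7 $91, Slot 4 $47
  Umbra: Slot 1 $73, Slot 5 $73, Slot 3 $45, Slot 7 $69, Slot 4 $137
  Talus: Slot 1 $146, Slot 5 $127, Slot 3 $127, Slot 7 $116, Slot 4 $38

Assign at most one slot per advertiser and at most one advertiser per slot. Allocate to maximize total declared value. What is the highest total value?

Treat this as an assignment problem: match each advertiser to one slot.
Optimal: Juno→Slot 3 ($92), Larkspur→Slot 7 ($150), Brightly→Slot 5 ($118), Umbra→Slot 4 ($137), Talus→Slot 1 ($146) — total 92+150+118+137+146 = $643.
Swapping Talus↔Juno (Talus→Slot 3 $127, Juno→Slot 1 $28) loses 83.

Max total: $643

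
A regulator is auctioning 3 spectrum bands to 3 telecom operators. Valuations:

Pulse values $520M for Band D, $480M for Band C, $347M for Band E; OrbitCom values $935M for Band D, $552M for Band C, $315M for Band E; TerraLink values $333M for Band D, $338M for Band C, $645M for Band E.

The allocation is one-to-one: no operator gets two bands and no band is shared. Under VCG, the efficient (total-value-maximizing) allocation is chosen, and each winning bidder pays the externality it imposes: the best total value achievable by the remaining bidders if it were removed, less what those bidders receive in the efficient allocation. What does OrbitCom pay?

Efficient allocation: Pulse→Band C ($480M), OrbitCom→Band D ($935M), TerraLink→Band E ($645M); total welfare W = $2060M.
OrbitCom receives Band D at value $935M, so the others get W − 935 = $1125M.
Without OrbitCom: best allocation of the remaining 2 bidders over all 3 bands is Pulse→Band D ($520M), TerraLink→Band E ($645M), total $1165M.
VCG payment = (others' best without OrbitCom) − (others' welfare with OrbitCom) = 1165 − 1125 = $40M.

OrbitCom pays $40M.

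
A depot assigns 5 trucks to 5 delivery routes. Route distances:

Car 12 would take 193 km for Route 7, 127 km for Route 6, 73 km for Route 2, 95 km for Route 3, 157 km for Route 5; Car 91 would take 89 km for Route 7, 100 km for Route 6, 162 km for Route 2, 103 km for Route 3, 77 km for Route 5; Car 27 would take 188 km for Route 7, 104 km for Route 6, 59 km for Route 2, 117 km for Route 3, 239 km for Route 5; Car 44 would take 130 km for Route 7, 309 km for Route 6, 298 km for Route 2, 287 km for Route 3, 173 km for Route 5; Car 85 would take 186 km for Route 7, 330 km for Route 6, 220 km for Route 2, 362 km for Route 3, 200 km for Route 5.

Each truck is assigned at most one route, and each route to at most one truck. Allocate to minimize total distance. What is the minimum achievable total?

Min total: 584 km

Optimal: Car 12→Route 3 (95 km), Car 91→Route 6 (100 km), Car 27→Route 2 (59 km), Car 44→Route 7 (130 km), Car 85→Route 5 (200 km) — total 95+100+59+130+200 = 584 km.
Column-greedy (each route in turn goes to its cheapest remaining truck) gives 753 km, worse by 169.
Swapping Car 91↔Car 85 (Car 91→Route 5 77 km, Car 85→Route 6 330 km) adds 107.
Checked against all permutations: 584 km is optimal.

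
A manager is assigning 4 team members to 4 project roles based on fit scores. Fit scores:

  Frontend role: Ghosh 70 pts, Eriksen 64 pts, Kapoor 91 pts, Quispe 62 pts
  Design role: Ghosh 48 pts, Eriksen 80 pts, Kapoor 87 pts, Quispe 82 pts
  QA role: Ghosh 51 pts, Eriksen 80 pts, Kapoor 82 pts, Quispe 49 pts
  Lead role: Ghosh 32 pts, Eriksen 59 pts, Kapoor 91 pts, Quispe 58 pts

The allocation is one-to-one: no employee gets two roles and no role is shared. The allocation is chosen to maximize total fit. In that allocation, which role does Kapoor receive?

Optimal: Ghosh→Frontend role (70 pts), Eriksen→QA role (80 pts), Kapoor→Lead role (91 pts), Quispe→Design role (82 pts) — total 70+80+91+82 = 323 pts.
Column-greedy (each role in turn goes to its best remaining employee) gives 285 pts, worse by 38.
Kapoor's own top role is Frontend role (91 pts), but forcing Kapoor→Frontend role and reassigning the rest optimally gives only 285 pts — worse by 38.

Kapoor receives Lead role.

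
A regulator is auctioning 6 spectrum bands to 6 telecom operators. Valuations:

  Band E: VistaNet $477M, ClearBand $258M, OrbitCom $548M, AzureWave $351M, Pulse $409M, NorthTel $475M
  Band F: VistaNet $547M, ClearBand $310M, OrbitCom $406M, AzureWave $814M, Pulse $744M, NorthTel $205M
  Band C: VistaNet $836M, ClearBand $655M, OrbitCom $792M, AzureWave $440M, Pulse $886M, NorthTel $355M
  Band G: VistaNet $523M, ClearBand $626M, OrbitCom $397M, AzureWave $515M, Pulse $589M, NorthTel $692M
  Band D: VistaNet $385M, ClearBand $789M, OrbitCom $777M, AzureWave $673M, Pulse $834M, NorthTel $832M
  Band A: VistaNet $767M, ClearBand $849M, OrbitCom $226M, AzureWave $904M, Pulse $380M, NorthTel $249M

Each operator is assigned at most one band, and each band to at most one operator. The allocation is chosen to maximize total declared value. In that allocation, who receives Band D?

Treat this as an assignment problem: match each operator to one band.
Optimal: VistaNet→Band C ($836M), ClearBand→Band A ($849M), OrbitCom→Band E ($548M), AzureWave→Band F ($814M), Pulse→Band D ($834M), NorthTel→Band G ($692M) — total 836+849+548+814+834+692 = $4573M.
Column-greedy (each band in turn goes to its best remaining operator) gives $4496M, worse by 77.
Next-best assignment: VistaNet→Band C, ClearBand→Band D, OrbitCom→Band E, AzureWave→Band A, Pulse→Band F, NorthTel→Band G = $4513M.
Pulse's own top band is Band C ($886M), but forcing Pulse→Band C and reassigning the rest optimally gives only $4496M — worse by 77.

Pulse receives Band D.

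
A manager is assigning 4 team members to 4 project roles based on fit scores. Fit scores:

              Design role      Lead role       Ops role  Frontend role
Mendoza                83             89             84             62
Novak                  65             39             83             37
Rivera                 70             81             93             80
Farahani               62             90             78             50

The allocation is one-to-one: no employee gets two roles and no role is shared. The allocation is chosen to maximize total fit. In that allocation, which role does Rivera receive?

Rivera receives Frontend role.

Optimal: Mendoza→Design role (83 pts), Novak→Ops role (83 pts), Rivera→Frontend role (80 pts), Farahani→Lead role (90 pts) — total 83+83+80+90 = 336 pts.
Column-greedy (each role in turn goes to its best remaining employee) gives 303 pts, worse by 33.
Rivera's own top role is Ops role (93 pts), but forcing Rivera→Ops role and reassigning the rest optimally gives only 310 pts — worse by 26.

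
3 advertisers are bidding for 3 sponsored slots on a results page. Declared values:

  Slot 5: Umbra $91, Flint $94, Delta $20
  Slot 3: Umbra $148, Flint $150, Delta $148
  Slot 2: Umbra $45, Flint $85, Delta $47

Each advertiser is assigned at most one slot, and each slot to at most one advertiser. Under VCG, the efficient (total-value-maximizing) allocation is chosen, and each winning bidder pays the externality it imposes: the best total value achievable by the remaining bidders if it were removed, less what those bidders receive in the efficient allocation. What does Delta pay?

Delta pays $66.

Efficient allocation: Umbra→Slot 5 ($91), Flint→Slot 2 ($85), Delta→Slot 3 ($148); total welfare W = $324.
Delta receives Slot 3 at value $148, so the others get W − 148 = $176.
Without Delta: best allocation of the remaining 2 bidders over all 3 slots is Umbra→Slot 3 ($148), Flint→Slot 5 ($94), total $242.
VCG payment = (others' best without Delta) − (others' welfare with Delta) = 242 − 176 = $66.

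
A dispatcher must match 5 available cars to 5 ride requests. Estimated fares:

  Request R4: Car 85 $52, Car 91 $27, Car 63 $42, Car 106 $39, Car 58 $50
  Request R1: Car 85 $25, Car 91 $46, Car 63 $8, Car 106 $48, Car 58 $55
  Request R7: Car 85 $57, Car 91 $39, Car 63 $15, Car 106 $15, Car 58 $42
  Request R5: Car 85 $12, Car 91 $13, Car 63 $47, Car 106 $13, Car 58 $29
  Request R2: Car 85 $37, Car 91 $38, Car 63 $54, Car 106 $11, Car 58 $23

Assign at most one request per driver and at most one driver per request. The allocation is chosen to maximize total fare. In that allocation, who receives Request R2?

Car 91 receives Request R2.

Optimal: Car 85→Request R7 ($57), Car 91→Request R2 ($38), Car 63→Request R5 ($47), Car 106→Request R1 ($48), Car 58→Request R4 ($50) — total 57+38+47+48+50 = $240.
Max-entry greedy (repeatedly take the single best remaining cell) gives $218, worse by 22.
Every other assignment is strictly worse.
Car 91's own top request is Request R1 ($46), but forcing Car 91→Request R1 and reassigning the rest optimally gives only $225 — worse by 15.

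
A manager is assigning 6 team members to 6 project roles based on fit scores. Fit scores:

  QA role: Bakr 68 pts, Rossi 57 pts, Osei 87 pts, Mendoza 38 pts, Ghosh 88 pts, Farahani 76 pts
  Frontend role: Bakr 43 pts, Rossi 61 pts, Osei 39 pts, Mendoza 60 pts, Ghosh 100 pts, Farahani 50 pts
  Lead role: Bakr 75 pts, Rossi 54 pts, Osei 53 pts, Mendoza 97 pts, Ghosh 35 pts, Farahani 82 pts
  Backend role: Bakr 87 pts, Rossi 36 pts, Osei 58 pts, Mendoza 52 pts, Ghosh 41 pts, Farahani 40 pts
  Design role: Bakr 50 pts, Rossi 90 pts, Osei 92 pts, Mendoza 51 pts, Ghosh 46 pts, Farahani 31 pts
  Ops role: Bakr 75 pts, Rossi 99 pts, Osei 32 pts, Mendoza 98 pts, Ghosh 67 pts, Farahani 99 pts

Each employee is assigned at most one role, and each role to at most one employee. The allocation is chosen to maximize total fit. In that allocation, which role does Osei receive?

Optimal: Bakr→Backend role (87 pts), Rossi→Design role (90 pts), Osei→QA role (87 pts), Mendoza→Lead role (97 pts), Ghosh→Frontend role (100 pts), Farahani→Ops role (99 pts) — total 87+90+87+97+100+99 = 560 pts.
Checked against all permutations: 560 pts is optimal.
Osei's own top role is Design role (92 pts), but forcing Osei→Design role and reassigning the rest optimally gives only 551 pts — worse by 9.

Osei receives QA role.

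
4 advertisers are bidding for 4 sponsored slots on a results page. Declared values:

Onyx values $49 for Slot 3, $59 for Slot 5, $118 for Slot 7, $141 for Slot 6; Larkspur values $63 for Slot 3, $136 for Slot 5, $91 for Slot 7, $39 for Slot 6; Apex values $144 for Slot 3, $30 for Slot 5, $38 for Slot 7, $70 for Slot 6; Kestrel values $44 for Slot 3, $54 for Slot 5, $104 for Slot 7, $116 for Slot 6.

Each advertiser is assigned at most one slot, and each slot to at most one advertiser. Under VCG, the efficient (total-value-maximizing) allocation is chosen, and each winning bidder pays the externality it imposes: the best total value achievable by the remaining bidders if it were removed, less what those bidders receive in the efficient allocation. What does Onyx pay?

Onyx pays $12.

Efficient allocation: Onyx→Slot 6 ($141), Larkspur→Slot 5 ($136), Apex→Slot 3 ($144), Kestrel→Slot 7 ($104); total welfare W = $525.
Onyx receives Slot 6 at value $141, so the others get W − 141 = $384.
Without Onyx: best allocation of the remaining 3 bidders over all 4 slots is Larkspur→Slot 5 ($136), Apex→Slot 3 ($144), Kestrel→Slot 6 ($116), total $396.
VCG payment = (others' best without Onyx) − (others' welfare with Onyx) = 396 − 384 = $12.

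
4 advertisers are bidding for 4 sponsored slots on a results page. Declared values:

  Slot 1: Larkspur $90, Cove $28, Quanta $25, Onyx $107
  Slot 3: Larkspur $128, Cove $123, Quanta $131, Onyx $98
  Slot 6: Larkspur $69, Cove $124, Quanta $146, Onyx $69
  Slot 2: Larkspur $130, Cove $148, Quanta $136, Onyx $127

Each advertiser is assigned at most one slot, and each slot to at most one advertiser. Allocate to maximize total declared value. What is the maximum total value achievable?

Treat this as an assignment problem: match each advertiser to one slot.
Optimal: Larkspur→Slot 3 ($128), Cove→Slot 2 ($148), Quanta→Slot 6 ($146), Onyx→Slot 1 ($107) — total 128+148+146+107 = $529.
Column-greedy (each slot in turn goes to its best remaining advertiser) gives $492, worse by 37.
Every other assignment is strictly worse.

Maximum total: $529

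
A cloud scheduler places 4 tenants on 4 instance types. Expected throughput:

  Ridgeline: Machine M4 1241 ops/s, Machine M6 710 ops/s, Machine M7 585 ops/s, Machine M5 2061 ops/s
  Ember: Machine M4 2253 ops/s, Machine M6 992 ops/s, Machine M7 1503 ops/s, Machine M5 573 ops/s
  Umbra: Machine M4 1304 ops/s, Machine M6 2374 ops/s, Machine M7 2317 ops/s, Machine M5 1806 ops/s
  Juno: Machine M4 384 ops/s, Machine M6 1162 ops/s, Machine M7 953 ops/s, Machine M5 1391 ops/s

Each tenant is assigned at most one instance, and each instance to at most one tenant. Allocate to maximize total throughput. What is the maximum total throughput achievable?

Optimal: Ridgeline→Machine M5 (2061 ops/s), Ember→Machine M4 (2253 ops/s), Umbra→Machine M7 (2317 ops/s), Juno→Machine M6 (1162 ops/s) — total 2061+2253+2317+1162 = 7793 ops/s.
Row-greedy (each tenant in turn takes its best remaining instance) gives 7641 ops/s, worse by 152.
Swapping Umbra↔Juno (Umbra→Machine M6 2374 ops/s, Juno→Machine M7 953 ops/s) loses 152.
Every other assignment is strictly worse.

Maximum total: 7793 ops/s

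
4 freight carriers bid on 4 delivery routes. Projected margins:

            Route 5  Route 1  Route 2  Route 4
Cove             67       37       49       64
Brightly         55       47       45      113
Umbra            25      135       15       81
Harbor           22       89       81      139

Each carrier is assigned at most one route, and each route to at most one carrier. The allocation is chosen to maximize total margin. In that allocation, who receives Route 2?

Optimal: Cove→Route 5 ($67k), Brightly→Route 4 ($113k), Umbra→Route 1 ($135k), Harbor→Route 2 ($81k) — total 67+113+135+81 = $396k.
Next-best assignment: Cove→Route 5, Brightly→Route 2, Umbra→Route 1, Harbor→Route 4 = $386k.
No other one-to-one assignment exceeds $396k.
Harbor's own top route is Route 4 ($139k), but forcing Harbor→Route 4 and reassigning the rest optimally gives only $386k — worse by 10.

Harbor receives Route 2.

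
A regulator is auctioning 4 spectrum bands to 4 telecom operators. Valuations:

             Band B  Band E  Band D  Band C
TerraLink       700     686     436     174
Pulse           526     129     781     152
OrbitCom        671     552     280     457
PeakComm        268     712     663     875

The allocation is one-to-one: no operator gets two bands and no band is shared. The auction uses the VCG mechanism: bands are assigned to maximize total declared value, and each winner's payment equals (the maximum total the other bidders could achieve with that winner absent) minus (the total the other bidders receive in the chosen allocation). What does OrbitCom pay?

Efficient allocation: TerraLink→Band E ($686M), Pulse→Band D ($781M), OrbitCom→Band B ($671M), PeakComm→Band C ($875M); total welfare W = $3013M.
OrbitCom receives Band B at value $671M, so the others get W − 671 = $2342M.
Without OrbitCom: best allocation of the remaining 3 bidders over all 4 bands is TerraLink→Band B ($700M), Pulse→Band D ($781M), PeakComm→Band C ($875M), total $2356M.
VCG payment = (others' best without OrbitCom) − (others' welfare with OrbitCom) = 2356 − 2342 = $14M.

OrbitCom pays $14M.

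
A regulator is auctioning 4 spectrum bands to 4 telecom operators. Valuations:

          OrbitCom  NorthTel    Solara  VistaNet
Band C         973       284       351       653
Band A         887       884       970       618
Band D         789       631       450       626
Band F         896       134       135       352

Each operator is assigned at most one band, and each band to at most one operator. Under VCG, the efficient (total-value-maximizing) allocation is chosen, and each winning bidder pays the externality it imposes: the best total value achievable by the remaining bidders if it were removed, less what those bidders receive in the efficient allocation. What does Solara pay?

Solara pays $303M.

Efficient allocation: OrbitCom→Band F ($896M), NorthTel→Band D ($631M), Solara→Band A ($970M), VistaNet→Band C ($653M); total welfare W = $3150M.
Solara receives Band A at value $970M, so the others get W − 970 = $2180M.
Without Solara: best allocation of the remaining 3 bidders over all 4 bands is OrbitCom→Band C ($973M), NorthTel→Band A ($884M), VistaNet→Band D ($626M), total $2483M.
VCG payment = (others' best without Solara) − (others' welfare with Solara) = 2483 − 2180 = $303M.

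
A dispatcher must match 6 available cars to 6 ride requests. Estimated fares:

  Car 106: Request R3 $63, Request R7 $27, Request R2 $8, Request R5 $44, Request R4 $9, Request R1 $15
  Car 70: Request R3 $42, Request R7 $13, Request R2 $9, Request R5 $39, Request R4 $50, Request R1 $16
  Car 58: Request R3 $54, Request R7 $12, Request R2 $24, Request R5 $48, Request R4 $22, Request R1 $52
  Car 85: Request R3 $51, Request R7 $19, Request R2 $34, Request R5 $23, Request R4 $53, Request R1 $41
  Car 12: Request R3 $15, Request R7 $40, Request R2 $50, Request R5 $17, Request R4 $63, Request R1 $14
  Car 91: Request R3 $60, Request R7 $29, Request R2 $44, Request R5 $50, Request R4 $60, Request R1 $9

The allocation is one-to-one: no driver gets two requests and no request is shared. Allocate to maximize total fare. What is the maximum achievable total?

Optimal: Car 106→Request R3 ($63), Car 70→Request R5 ($39), Car 58→Request R1 ($52), Car 85→Request R4 ($53), Car 12→Request R7 ($40), Car 91→Request R2 ($44) — total 63+39+52+53+40+44 = $291.
Max-entry greedy (repeatedly take the single best remaining cell) gives $275, worse by 16.
Swapping Car 106↔Car 70 (Car 106→Request R5 $44, Car 70→Request R3 $42) loses 16.
Checked against all permutations: $291 is optimal.

Maximum total: $291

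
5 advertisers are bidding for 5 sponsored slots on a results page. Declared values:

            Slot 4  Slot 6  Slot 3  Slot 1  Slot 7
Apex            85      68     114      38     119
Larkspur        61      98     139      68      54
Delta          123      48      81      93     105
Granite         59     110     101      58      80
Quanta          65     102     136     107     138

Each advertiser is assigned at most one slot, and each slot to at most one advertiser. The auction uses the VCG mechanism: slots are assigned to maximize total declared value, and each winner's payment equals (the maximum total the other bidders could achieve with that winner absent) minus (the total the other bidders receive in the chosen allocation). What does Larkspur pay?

Efficient allocation: Apex→Slot 7 ($119), Larkspur→Slot 3 ($139), Delta→Slot 4 ($123), Granite→Slot 6 ($110), Quanta→Slot 1 ($107); total welfare W = $598.
Larkspur receives Slot 3 at value $139, so the others get W − 139 = $459.
Without Larkspur: best allocation of the remaining 4 bidders over all 5 slots is Apex→Slot 7 ($119), Delta→Slot 4 ($123), Granite→Slot 6 ($110), Quanta→Slot 3 ($136), total $488.
VCG payment = (others' best without Larkspur) − (others' welfare with Larkspur) = 488 − 459 = $29.

Larkspur pays $29.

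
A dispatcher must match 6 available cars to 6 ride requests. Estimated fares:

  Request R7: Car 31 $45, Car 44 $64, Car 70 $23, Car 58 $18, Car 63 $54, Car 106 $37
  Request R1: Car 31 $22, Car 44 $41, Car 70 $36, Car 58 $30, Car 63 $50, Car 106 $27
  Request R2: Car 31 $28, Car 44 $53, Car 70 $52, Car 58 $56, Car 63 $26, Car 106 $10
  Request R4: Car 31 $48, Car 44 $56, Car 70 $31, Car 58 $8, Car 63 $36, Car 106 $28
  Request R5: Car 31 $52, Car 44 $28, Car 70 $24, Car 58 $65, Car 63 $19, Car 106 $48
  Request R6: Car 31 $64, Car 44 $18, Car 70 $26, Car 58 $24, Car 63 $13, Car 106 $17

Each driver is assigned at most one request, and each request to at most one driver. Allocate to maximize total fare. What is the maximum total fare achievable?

Max total: $324

Optimal: Car 31→Request R6 ($64), Car 44→Request R4 ($56), Car 70→Request R2 ($52), Car 58→Request R5 ($65), Car 63→Request R1 ($50), Car 106→Request R7 ($37) — total 64+56+52+65+50+37 = $324.
Row-greedy (each driver in turn takes its best remaining request) gives $323, worse by 1.
Checked against all permutations: $324 is optimal.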